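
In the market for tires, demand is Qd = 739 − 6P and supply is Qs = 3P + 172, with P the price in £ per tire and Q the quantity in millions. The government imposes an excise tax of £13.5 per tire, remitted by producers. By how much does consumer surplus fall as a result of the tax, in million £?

Consumer surplus falls by £1563.75 million.

Without the tax, 739 − 6P = 3P + 172 gives 9P = 567, so P* = £63 and Q* = 361.
With the tax collected from producers, supply shifts: Qs = 3(P − 13.5) + 172.
Solving gives Q = 334 with consumers paying £67.5 and producers receiving £54 (the £13.5 wedge).
ΔCS is the trapezoid between Q = 334 and Q = 361 of height £4.5: ½ · (361 + 334) · 4.5 = £1563.75.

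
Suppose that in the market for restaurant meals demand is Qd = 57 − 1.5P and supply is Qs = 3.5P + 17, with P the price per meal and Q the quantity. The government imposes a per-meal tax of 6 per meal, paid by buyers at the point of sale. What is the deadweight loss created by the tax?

Deadweight loss = 18.9.

Without the tax, 57 − 1.5P = 3.5P + 17 gives 5P = 40, so P* = 8 and Q* = 45.
With the tax collected from buyers, demand (in seller-price terms) shifts: Qd = 57 − 1.5(P + 6).
New equilibrium: buyers pay 12.2, producers receive 6.2, Q = 38.7. (Wedge: Pb − Ps = 6.)
Quantity falls by |ΔQ| = |45 − 38.7| = 6.3.
DWL = ½ · t · |ΔQ| = ½ · 6 · 6.3 = 18.9.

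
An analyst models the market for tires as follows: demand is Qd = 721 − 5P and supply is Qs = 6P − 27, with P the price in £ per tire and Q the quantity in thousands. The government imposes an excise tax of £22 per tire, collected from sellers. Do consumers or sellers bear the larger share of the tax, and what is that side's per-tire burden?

Before the tax: set 721 − 5P = 6P − 27 → P* = £68, Q* = 381.
With the tax collected from sellers, supply shifts: Qs = 6(P − 22) − 27.
New equilibrium: consumers pay £80, sellers receive £58, Q = 321. (Wedge: Pb − Ps = 22.)
Per-tire burden: consumers £12, sellers £10.
Consumers take the larger share because demand is less price-elastic here (demand slope 5 vs supply slope 6).

Consumers bear the larger share: £12 per tire.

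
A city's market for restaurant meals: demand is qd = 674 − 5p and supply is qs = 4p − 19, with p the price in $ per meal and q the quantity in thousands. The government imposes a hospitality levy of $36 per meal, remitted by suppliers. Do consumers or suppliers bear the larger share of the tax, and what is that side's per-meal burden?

Suppliers bear the larger share: $20 per meal.

Without the tax, 674 − 5p = 4p − 19 gives 9p = 693, so p* = $77 and q* = 289.
With the tax collected from suppliers, supply shifts: qs = 4(p − 36) − 19.
New equilibrium: consumers pay $93, suppliers receive $57, q = 209. (Wedge: pb − ps = 36.)
Per-meal burden: consumers $16, suppliers $20.
Suppliers take the larger share because supply is less price-elastic here (demand slope 5 vs supply slope 4).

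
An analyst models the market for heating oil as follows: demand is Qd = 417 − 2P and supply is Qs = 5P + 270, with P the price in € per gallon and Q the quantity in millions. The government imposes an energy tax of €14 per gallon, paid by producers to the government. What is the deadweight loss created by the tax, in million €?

Without the tax, 417 − 2P = 5P + 270 gives 7P = 147, so P* = €21 and Q* = 375.
With the tax collected from producers, supply shifts: Qs = 5(P − 14) + 270.
Solving gives Q = 355 with buyers paying €31 and producers receiving €17 (the €14 wedge).
Quantity falls by |ΔQ| = |375 − 355| = 20.
DWL = ½ · t · |ΔQ| = ½ · 14 · 20 = €140.

Deadweight loss = €140 million.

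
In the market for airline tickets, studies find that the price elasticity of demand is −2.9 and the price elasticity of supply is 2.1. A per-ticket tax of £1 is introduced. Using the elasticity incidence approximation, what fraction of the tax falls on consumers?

Consumers' share ≈ 0.42.

Incidence ratio: consumers' share ≈ εs / (εs + |εd|) = 2.1 / (2.1 + 2.9) = 0.42.
Supply is the less elastic side, so consumers bear the smaller share.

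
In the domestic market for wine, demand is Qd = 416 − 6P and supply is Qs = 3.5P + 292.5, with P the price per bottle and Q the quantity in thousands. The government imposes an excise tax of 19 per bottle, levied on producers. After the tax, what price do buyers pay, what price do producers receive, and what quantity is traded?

Before the tax: set 416 − 6P = 3.5P + 292.5 → P* = 13, Q* = 338.
With the tax collected from producers, supply shifts: Qs = 3.5(P − 19) + 292.5.
New equilibrium: buyers pay 20, producers receive 1, Q = 296. (Wedge: Pb − Ps = 19.)

Buyers pay 20; producers receive 1; quantity = 296.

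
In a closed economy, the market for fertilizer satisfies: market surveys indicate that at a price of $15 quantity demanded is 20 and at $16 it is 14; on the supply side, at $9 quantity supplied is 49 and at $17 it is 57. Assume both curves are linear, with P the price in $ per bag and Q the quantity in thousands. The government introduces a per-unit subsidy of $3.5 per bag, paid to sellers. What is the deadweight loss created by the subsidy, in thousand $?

Demand slope: (14 − 20)/(16 − 15) = -6, so Qd = 110 − 6P.
Supply slope: (57 − 49)/(17 − 9) = 1, so Qs = P + 40.
Before the subsidy: set 110 − 6P = P + 40 → P* = $10, Q* = 50.
With a per-unit subsidy paid to sellers, each receives P + 3.5 per unit sold, so supply becomes Qs = (P + 3.5) + 40.
New equilibrium: buyers pay $9.5, sellers receive $13, Q = 53. (Wedge: Pb − Ps = −3.5.)
Quantity rises by |ΔQ| = |50 − 53| = 3.
DWL = ½ · t · |ΔQ| = ½ · 3.5 · 3 = $5.25.

Deadweight loss = $5.25 thousand.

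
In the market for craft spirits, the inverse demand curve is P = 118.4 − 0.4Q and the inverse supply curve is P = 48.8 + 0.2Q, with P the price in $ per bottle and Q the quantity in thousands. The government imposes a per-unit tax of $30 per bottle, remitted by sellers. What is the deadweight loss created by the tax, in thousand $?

Deadweight loss = $750 thousand.

Rewrite in direct form: Qd = 296 − 2.5P and Qs = 5P − 244.
Before the tax: set 296 − 2.5P = 5P − 244 → P* = $72, Q* = 116.
With the tax collected from sellers, supply shifts: Qs = 5(P − 30) − 244.
Solving gives Q = 66 with consumers paying $92 and sellers receiving $62 (the $30 wedge).
Quantity falls by |ΔQ| = |116 − 66| = 50.
DWL = ½ · t · |ΔQ| = ½ · 30 · 50 = $750.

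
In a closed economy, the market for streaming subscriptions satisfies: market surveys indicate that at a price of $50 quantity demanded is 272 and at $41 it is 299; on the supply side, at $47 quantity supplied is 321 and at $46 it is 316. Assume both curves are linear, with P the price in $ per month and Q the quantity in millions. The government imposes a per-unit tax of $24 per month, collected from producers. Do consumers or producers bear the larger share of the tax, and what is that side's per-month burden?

Demand slope: (299 − 272)/(41 − 50) = -3, so Qd = 422 − 3P.
Supply slope: (316 − 321)/(46 − 47) = 5, so Qs = 5P + 86.
Without the tax, 422 − 3P = 5P + 86 gives 8P = 336, so P* = $42 and Q* = 296.
With the tax collected from producers, supply shifts: Qs = 5(P − 24) + 86.
New equilibrium: consumers pay $57, producers receive $33, Q = 251. (Wedge: Pb − Ps = 24.)
Per-month burden: consumers $15, producers $9.
Consumers take the larger share because demand is less price-elastic here (demand slope 3 vs supply slope 5).
The less price-elastic side of the market bears the larger share of a per-unit tax.

Consumers bear the larger share: $15 per month.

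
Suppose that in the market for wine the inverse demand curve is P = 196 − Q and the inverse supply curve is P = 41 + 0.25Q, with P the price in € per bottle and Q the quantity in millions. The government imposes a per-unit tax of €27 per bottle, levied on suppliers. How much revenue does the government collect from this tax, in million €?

Inverting to Q(P) form: Qd = 196 − P; Qs = 4P − 164.
Without the tax, 196 − P = 4P − 164 gives 5P = 360, so P* = €72 and Q* = 124.
With the tax collected from suppliers, supply shifts: Qs = 4(P − 27) − 164.
Solving gives Q = 102.4 with buyers paying €93.6 and suppliers receiving €66.6 (the €27 wedge).
Revenue = t · Q = 27 · 102.4 = €2764.8.

Tax revenue = €2764.8 million.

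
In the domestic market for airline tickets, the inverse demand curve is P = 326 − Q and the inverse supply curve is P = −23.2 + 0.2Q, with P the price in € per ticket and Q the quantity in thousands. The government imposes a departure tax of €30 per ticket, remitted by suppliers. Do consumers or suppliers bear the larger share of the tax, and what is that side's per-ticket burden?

Consumers bear the larger share: €25 per ticket.

Inverting to Q(P) form: Qd = 326 − P; Qs = 5P + 116.
Before the tax: set 326 − P = 5P + 116 → P* = €35, Q* = 291.
With the tax collected from suppliers, supply shifts: Qs = 5(P − 30) + 116.
New equilibrium: consumers pay €60, suppliers receive €30, Q = 266. (Wedge: Pb − Ps = 30.)
Per-ticket burden: consumers €25, suppliers €5.
Consumers take the larger share because demand is less price-elastic here (demand slope 1 vs supply slope 5).
The less price-elastic side of the market bears the larger share of a per-unit tax.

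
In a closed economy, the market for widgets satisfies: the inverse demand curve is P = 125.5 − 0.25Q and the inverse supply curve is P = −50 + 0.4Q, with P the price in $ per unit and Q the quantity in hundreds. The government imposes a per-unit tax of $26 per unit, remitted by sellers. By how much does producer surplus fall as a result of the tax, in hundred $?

Rewrite in direct form: Qd = 502 − 4P and Qs = 2.5P + 125.
Before the tax: set 502 − 4P = 2.5P + 125 → P* = $58, Q* = 270.
With the tax collected from sellers, supply shifts: Qs = 2.5(P − 26) + 125.
Solving gives Q = 230 with buyers paying $68 and sellers receiving $42 (the $26 wedge).
ΔPS is the trapezoid between Q = 230 and Q = 270 of height $16: ½ · (270 + 230) · 16 = $4000.

Producer surplus falls by $4000 hundred.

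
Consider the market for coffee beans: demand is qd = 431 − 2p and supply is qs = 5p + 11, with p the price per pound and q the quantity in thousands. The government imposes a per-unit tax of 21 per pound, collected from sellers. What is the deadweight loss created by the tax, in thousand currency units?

Deadweight loss = 315 thousand.

Without the tax, 431 − 2p = 5p + 11 gives 7p = 420, so p* = 60 and q* = 311.
With the tax collected from sellers, supply shifts: qs = 5(p − 21) + 11.
New equilibrium: consumers pay 75, sellers receive 54, q = 281. (Wedge: pb − ps = 21.)
Quantity falls by |ΔQ| = |311 − 281| = 30.
DWL = ½ · t · |ΔQ| = ½ · 21 · 30 = 315.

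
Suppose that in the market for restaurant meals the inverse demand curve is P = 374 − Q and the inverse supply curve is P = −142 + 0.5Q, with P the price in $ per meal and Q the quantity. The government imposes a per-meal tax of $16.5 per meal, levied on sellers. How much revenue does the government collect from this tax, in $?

Inverting to Q(P) form: Qd = 374 − P; Qs = 2P + 284.
Before the tax: set 374 − P = 2P + 284 → P* = $30, Q* = 344.
With the tax collected from sellers, supply shifts: Qs = 2(P − 16.5) + 284.
New equilibrium: buyers pay $41, sellers receive $24.5, Q = 333. (Wedge: Pb − Ps = 16.5.)
Revenue = t · Q = 16.5 · 333 = $5494.5.

Tax revenue = $5494.5.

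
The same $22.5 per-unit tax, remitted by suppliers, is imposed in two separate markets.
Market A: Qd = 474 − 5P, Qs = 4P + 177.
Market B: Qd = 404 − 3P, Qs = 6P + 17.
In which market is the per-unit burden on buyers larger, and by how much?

Market B, by $5.

Market A: pre-tax P* = $33, Q* = 309; post-tax Q = 259; per-unit burden on buyers = $10.
Market B: pre-tax P* = $43, Q* = 275; post-tax Q = 230; per-unit burden on buyers = $15.
Difference: $10 vs $15 → market B is larger by $5.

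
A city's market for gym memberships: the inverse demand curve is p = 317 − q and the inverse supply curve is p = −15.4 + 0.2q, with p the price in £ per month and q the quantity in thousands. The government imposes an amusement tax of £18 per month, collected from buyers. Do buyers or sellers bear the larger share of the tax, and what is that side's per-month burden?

Buyers bear the larger share: £15 per month.

Rewrite in direct form: qd = 317 − p and qs = 5p + 77.
Before the tax: set 317 − p = 5p + 77 → p* = £40, q* = 277.
With the tax collected from buyers, demand (in seller-price terms) shifts: qd = 317 − (p + 18).
New equilibrium: buyers pay £55, sellers receive £37, q = 262. (Wedge: pb − ps = 18.)
Per-month burden: buyers £15, sellers £3.
Buyers take the larger share because demand is less price-elastic here (demand slope 1 vs supply slope 5).
The less price-elastic side of the market bears the larger share of a per-unit tax.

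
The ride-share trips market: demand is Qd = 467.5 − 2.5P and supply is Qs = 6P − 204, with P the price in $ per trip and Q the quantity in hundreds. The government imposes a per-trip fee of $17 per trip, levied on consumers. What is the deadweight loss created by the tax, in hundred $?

Deadweight loss = $255 hundred.

Before the tax: set 467.5 − 2.5P = 6P − 204 → P* = $79, Q* = 270.
With the tax collected from consumers, demand (in seller-price terms) shifts: Qd = 467.5 − 2.5(P + 17).
Solving gives Q = 240 with consumers paying $91 and producers receiving $74 (the $17 wedge).
Quantity falls by |ΔQ| = |270 − 240| = 30.
DWL = ½ · t · |ΔQ| = ½ · 17 · 30 = $255.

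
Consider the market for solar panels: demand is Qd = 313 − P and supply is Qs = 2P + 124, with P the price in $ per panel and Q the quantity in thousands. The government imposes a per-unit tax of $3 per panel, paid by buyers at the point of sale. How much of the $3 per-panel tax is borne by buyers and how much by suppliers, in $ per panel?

Buyers bear $2 per panel; suppliers bear $1 per panel.

Without the tax, 313 − P = 2P + 124 gives 3P = 189, so P* = $63 and Q* = 250.
With the tax collected from buyers, demand (in seller-price terms) shifts: Qd = 313 − (P + 3).
New equilibrium: buyers pay $65, suppliers receive $62, Q = 248. (Wedge: Pb − Ps = 3.)
Burden on buyers: $2; on suppliers: $1. (They sum to $3.)
The less price-elastic side of the market bears the larger share of a per-unit tax.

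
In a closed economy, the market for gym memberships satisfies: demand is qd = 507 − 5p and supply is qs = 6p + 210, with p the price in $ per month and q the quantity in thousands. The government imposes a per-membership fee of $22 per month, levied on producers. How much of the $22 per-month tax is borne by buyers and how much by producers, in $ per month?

Without the tax, 507 − 5p = 6p + 210 gives 11p = 297, so p* = $27 and q* = 372.
With the tax collected from producers, supply shifts: qs = 6(p − 22) + 210.
Solving gives q = 312 with buyers paying $39 and producers receiving $17 (the $22 wedge).
Burden on buyers: $12; on producers: $10. (They sum to $22.)
The less price-elastic side of the market bears the larger share of a per-unit tax.

Buyers bear $12 per month; producers bear $10 per month.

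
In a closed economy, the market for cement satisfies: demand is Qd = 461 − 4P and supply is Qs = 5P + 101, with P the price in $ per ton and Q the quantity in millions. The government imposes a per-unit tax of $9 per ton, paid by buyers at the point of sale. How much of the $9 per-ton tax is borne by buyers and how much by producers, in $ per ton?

Buyers bear $5 per ton; producers bear $4 per ton.

Before the tax: set 461 − 4P = 5P + 101 → P* = $40, Q* = 301.
With the tax collected from buyers, demand (in seller-price terms) shifts: Qd = 461 − 4(P + 9).
New equilibrium: buyers pay $45, producers receive $36, Q = 281. (Wedge: Pb − Ps = 9.)
Burden on buyers: $5; on producers: $4. (They sum to $9.)
The less price-elastic side of the market bears the larger share of a per-unit tax.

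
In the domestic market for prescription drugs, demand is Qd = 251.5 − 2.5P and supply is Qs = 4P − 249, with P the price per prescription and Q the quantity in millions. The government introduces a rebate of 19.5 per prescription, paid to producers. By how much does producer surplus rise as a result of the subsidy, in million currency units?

Before the subsidy: set 251.5 − 2.5P = 4P − 249 → P* = 77, Q* = 59.
With a per-unit subsidy paid to producers, each receives P + 19.5 per unit sold, so supply becomes Qs = 4(P + 19.5) − 249.
New equilibrium: consumers pay 65, producers receive 84.5, Q = 89. (Wedge: Pb − Ps = −19.5.)
ΔPS is the trapezoid between Q = 89 and Q = 59 of height 7.5: ½ · (59 + 89) · 7.5 = 555.

Producer surplus rises by 555 million.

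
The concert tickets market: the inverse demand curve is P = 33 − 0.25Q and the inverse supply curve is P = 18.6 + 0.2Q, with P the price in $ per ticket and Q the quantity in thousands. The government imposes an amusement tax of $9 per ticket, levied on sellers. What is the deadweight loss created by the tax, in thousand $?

Deadweight loss = $90 thousand.

Rewrite in direct form: Qd = 132 − 4P and Qs = 5P − 93.
Before the tax: set 132 − 4P = 5P − 93 → P* = $25, Q* = 32.
With the tax collected from sellers, supply shifts: Qs = 5(P − 9) − 93.
New equilibrium: buyers pay $30, sellers receive $21, Q = 12. (Wedge: Pb − Ps = 9.)
Quantity falls by |ΔQ| = |32 − 12| = 20.
DWL = ½ · t · |ΔQ| = ½ · 9 · 20 = $90.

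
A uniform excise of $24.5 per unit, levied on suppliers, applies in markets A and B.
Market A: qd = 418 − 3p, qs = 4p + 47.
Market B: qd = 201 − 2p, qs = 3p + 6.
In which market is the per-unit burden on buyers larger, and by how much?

Market A: pre-tax p* = $53, q* = 259; post-tax q = 217; per-unit burden on buyers = $14.
Market B: pre-tax p* = $39, q* = 123; post-tax q = 93.6; per-unit burden on buyers = $14.7.
Difference: $14 vs $14.7 → market B is larger by $0.7.

Market B, by $0.7.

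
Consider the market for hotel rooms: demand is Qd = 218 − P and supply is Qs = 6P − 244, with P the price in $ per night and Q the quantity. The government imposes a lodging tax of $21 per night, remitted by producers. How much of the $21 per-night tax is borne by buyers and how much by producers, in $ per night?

Buyers bear $18 per night; producers bear $3 per night.

Without the tax, 218 − P = 6P − 244 gives 7P = 462, so P* = $66 and Q* = 152.
With the tax collected from producers, supply shifts: Qs = 6(P − 21) − 244.
New equilibrium: buyers pay $84, producers receive $63, Q = 134. (Wedge: Pb − Ps = 21.)
Burden on buyers: $18; on producers: $3. (They sum to $21.)
The less price-elastic side of the market bears the larger share of a per-unit tax.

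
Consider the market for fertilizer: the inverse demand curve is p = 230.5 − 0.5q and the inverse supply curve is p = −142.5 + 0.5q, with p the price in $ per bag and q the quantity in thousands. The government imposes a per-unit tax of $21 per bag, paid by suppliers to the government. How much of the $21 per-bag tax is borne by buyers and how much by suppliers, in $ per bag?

Buyers bear $10.5 per bag; suppliers bear $10.5 per bag.

Inverting to q(p) form: qd = 461 − 2p; qs = 2p + 285.
Before the tax: set 461 − 2p = 2p + 285 → p* = $44, q* = 373.
With the tax collected from suppliers, supply shifts: qs = 2(p − 21) + 285.
New equilibrium: buyers pay $54.5, suppliers receive $33.5, q = 352. (Wedge: pb − ps = 21.)
Burden on buyers: $10.5; on suppliers: $10.5. (They sum to $21.)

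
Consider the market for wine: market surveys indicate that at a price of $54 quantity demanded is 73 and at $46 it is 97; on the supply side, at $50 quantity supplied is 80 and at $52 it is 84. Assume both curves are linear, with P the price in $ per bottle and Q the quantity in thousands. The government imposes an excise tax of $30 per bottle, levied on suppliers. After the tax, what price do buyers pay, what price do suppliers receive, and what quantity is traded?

Buyers pay $63; suppliers receive $33; quantity = 46.

Demand slope: (97 − 73)/(46 − 54) = -3, so Qd = 235 − 3P.
Supply slope: (84 − 80)/(52 − 50) = 2, so Qs = 2P − 20.
Before the tax: set 235 − 3P = 2P − 20 → P* = $51, Q* = 82.
With the tax collected from suppliers, supply shifts: Qs = 2(P − 30) − 20.
Solving gives Q = 46 with buyers paying $63 and suppliers receiving $33 (the $30 wedge).
The less price-elastic side of the market bears the larger share of a per-unit tax.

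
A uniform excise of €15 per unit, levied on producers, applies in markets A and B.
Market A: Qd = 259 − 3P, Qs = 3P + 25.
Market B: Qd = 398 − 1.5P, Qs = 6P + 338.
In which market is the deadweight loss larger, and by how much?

Market A: pre-tax P* = €39, Q* = 142; post-tax Q = 119.5; deadweight loss = €168.75.
Market B: pre-tax P* = €8, Q* = 386; post-tax Q = 368; deadweight loss = €135.
Difference: €168.75 vs €135 → market A is larger by €33.75.

Market A, by €33.75.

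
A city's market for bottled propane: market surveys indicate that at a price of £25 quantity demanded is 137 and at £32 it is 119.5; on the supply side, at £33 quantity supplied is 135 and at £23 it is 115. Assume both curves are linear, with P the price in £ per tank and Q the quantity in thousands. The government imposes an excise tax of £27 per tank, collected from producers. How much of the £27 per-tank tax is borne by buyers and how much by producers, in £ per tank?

Demand slope: (119.5 − 137)/(32 − 25) = -2.5, so Qd = 199.5 − 2.5P.
Supply slope: (115 − 135)/(23 − 33) = 2, so Qs = 2P + 69.
Without the tax, 199.5 − 2.5P = 2P + 69 gives 4.5P = 130.5, so P* = £29 and Q* = 127.
With the tax collected from producers, supply shifts: Qs = 2(P − 27) + 69.
Solving gives Q = 97 with buyers paying £41 and producers receiving £14 (the £27 wedge).
Burden on buyers: £12; on producers: £15. (They sum to £27.)
The less price-elastic side of the market bears the larger share of a per-unit tax.

Buyers bear £12 per tank; producers bear £15 per tank.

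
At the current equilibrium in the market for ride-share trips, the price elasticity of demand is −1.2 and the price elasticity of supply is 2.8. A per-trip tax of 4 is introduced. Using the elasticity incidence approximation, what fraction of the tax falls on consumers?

Consumers' share ≈ 0.7.

Incidence ratio: consumers' share ≈ εs / (εs + |εd|) = 2.8 / (2.8 + 1.2) = 0.7.
Supply is the more elastic side, so consumers bear the larger share.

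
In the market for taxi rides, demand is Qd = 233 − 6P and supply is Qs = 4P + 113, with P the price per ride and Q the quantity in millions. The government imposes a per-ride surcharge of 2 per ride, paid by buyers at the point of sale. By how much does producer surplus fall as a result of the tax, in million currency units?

Producer surplus falls by 190.32 million.

Without the tax, 233 − 6P = 4P + 113 gives 10P = 120, so P* = 12 and Q* = 161.
With the tax collected from buyers, demand (in seller-price terms) shifts: Qd = 233 − 6(P + 2).
Solving gives Q = 156.2 with buyers paying 12.8 and producers receiving 10.8 (the 2 wedge).
ΔPS is the trapezoid between Q = 156.2 and Q = 161 of height 1.2: ½ · (161 + 156.2) · 1.2 = 190.32.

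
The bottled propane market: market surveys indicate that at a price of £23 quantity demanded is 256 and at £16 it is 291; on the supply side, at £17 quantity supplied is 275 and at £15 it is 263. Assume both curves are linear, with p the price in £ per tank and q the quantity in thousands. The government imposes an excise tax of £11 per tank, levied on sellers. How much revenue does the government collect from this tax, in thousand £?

Demand slope: (291 − 256)/(16 − 23) = -5, so qd = 371 − 5p.
Supply slope: (263 − 275)/(15 − 17) = 6, so qs = 6p + 173.
Without the tax, 371 − 5p = 6p + 173 gives 11p = 198, so p* = £18 and q* = 281.
With the tax collected from sellers, supply shifts: qs = 6(p − 11) + 173.
Solving gives q = 251 with buyers paying £24 and sellers receiving £13 (the £11 wedge).
Revenue = t · Q = 11 · 251 = £2761.

Tax revenue = £2761 thousand.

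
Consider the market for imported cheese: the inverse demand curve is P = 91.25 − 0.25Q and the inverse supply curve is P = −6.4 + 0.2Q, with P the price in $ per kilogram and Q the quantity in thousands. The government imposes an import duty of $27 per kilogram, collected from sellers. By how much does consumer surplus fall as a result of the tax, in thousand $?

Rewrite in direct form: Qd = 365 − 4P and Qs = 5P + 32.
Without the tax, 365 − 4P = 5P + 32 gives 9P = 333, so P* = $37 and Q* = 217.
With the tax collected from sellers, supply shifts: Qs = 5(P − 27) + 32.
New equilibrium: buyers pay $52, sellers receive $25, Q = 157. (Wedge: Pb − Ps = 27.)
ΔCS is the trapezoid between Q = 157 and Q = 217 of height $15: ½ · (217 + 157) · 15 = $2805.

Consumer surplus falls by $2805 thousand.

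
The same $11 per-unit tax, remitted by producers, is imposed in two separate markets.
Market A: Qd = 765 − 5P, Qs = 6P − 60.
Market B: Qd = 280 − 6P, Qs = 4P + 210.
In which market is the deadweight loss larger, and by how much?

Market A: pre-tax P* = $75, Q* = 390; post-tax Q = 360; deadweight loss = $165.
Market B: pre-tax P* = $7, Q* = 238; post-tax Q = 211.6; deadweight loss = $145.2.
Difference: $165 vs $145.2 → market A is larger by $19.8.

Market A, by $19.8.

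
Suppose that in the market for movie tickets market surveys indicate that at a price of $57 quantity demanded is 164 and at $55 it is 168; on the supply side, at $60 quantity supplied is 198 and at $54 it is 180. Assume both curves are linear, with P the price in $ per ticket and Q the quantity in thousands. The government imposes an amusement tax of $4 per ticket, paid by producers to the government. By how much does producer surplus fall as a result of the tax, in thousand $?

Producer surplus falls by $274.56 thousand.

Demand slope: (168 − 164)/(55 − 57) = -2, so Qd = 278 − 2P.
Supply slope: (180 − 198)/(54 − 60) = 3, so Qs = 3P + 18.
Before the tax: set 278 − 2P = 3P + 18 → P* = $52, Q* = 174.
With the tax collected from producers, supply shifts: Qs = 3(P − 4) + 18.
New equilibrium: consumers pay $54.4, producers receive $50.4, Q = 169.2. (Wedge: Pb − Ps = 4.)
ΔPS is the trapezoid between Q = 169.2 and Q = 174 of height $1.6: ½ · (174 + 169.2) · 1.6 = $274.56.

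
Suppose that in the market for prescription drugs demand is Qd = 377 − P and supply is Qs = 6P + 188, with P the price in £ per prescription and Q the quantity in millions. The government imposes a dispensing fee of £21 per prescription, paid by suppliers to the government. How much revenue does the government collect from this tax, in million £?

Without the tax, 377 − P = 6P + 188 gives 7P = 189, so P* = £27 and Q* = 350.
With the tax collected from suppliers, supply shifts: Qs = 6(P − 21) + 188.
Solving gives Q = 332 with consumers paying £45 and suppliers receiving £24 (the £21 wedge).
Revenue = t · Q = 21 · 332 = £6972.

Tax revenue = £6972 million.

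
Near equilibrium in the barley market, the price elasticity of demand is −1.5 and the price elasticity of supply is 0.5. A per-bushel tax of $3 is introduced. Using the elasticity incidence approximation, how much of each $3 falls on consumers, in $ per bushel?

Incidence ratio: consumers' share ≈ εs / (εs + |εd|) = 0.5 / (0.5 + 1.5) = 0.25.
So consumers bear ≈ 0.25 × $3 = $0.75; suppliers bear $2.25.

Consumers bear ≈ $0.75 per bushel.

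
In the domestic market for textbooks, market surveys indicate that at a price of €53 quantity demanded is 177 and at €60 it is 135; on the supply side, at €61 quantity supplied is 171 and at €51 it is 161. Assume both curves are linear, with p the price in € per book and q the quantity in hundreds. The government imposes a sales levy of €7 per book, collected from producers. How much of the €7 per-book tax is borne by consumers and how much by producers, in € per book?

Demand slope: (135 − 177)/(60 − 53) = -6, so qd = 495 − 6p.
Supply slope: (161 − 171)/(51 − 61) = 1, so qs = p + 110.
Without the tax, 495 − 6p = p + 110 gives 7p = 385, so p* = €55 and q* = 165.
With the tax collected from producers, supply shifts: qs = (p − 7) + 110.
New equilibrium: consumers pay €56, producers receive €49, q = 159. (Wedge: pb − ps = 7.)
Burden on consumers: €1; on producers: €6. (They sum to €7.)
The less price-elastic side of the market bears the larger share of a per-unit tax.

Consumers bear €1 per book; producers bear €6 per book.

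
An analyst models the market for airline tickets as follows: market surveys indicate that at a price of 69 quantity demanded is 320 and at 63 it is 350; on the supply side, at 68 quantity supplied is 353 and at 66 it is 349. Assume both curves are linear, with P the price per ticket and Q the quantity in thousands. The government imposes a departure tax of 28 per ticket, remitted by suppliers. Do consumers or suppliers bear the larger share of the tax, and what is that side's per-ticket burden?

Suppliers bear the larger share: 20 per ticket.

Demand slope: (350 − 320)/(63 − 69) = -5, so Qd = 665 − 5P.
Supply slope: (349 − 353)/(66 − 68) = 2, so Qs = 2P + 217.
Before the tax: set 665 − 5P = 2P + 217 → P* = 64, Q* = 345.
With the tax collected from suppliers, supply shifts: Qs = 2(P − 28) + 217.
New equilibrium: consumers pay 72, suppliers receive 44, Q = 305. (Wedge: Pb − Ps = 28.)
Per-ticket burden: consumers 8, suppliers 20.
Suppliers take the larger share because supply is less price-elastic here (demand slope 5 vs supply slope 2).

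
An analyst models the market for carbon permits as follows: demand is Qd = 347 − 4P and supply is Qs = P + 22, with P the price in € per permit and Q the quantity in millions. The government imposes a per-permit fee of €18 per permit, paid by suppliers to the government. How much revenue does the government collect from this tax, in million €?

Tax revenue = €1306.8 million.

Before the tax: set 347 − 4P = P + 22 → P* = €65, Q* = 87.
With the tax collected from suppliers, supply shifts: Qs = (P − 18) + 22.
New equilibrium: consumers pay €68.6, suppliers receive €50.6, Q = 72.6. (Wedge: Pb − Ps = 18.)
Revenue = t · Q = 18 · 72.6 = €1306.8.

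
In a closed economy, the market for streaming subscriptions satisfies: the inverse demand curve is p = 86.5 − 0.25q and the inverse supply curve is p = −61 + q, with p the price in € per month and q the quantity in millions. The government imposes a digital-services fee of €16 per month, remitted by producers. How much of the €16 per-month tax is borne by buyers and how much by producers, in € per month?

Inverting to q(p) form: qd = 346 − 4p; qs = p + 61.
Before the tax: set 346 − 4p = p + 61 → p* = €57, q* = 118.
With the tax collected from producers, supply shifts: qs = (p − 16) + 61.
Solving gives q = 105.2 with buyers paying €60.2 and producers receiving €44.2 (the €16 wedge).
Burden on buyers: €3.2; on producers: €12.8. (They sum to €16.)
The less price-elastic side of the market bears the larger share of a per-unit tax.

Buyers bear €3.2 per month; producers bear €12.8 per month.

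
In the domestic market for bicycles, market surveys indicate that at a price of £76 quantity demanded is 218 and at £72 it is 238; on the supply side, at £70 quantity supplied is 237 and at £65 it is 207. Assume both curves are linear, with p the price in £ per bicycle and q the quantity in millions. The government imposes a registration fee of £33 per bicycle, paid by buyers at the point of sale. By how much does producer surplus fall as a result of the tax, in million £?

Demand slope: (238 − 218)/(72 − 76) = -5, so qd = 598 − 5p.
Supply slope: (207 − 237)/(65 − 70) = 6, so qs = 6p − 183.
Without the tax, 598 − 5p = 6p − 183 gives 11p = 781, so p* = £71 and q* = 243.
With the tax collected from buyers, demand (in seller-price terms) shifts: qd = 598 − 5(p + 33).
New equilibrium: buyers pay £89, sellers receive £56, q = 153. (Wedge: pb − ps = 33.)
ΔPS is the trapezoid between Q = 153 and Q = 243 of height £15: ½ · (243 + 153) · 15 = £2970.

Producer surplus falls by £2970 million.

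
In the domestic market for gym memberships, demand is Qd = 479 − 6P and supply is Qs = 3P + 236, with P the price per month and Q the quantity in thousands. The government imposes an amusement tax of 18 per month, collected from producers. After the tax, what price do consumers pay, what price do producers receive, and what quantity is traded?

Consumers pay 33; producers receive 15; quantity = 281.

Without the tax, 479 − 6P = 3P + 236 gives 9P = 243, so P* = 27 and Q* = 317.
With the tax collected from producers, supply shifts: Qs = 3(P − 18) + 236.
New equilibrium: consumers pay 33, producers receive 15, Q = 281. (Wedge: Pb − Ps = 18.)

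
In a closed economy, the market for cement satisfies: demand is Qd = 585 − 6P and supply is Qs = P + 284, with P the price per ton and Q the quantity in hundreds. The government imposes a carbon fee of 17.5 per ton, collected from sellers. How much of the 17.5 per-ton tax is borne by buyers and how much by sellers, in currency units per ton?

Buyers bear 2.5 per ton; sellers bear 15 per ton.

Without the tax, 585 − 6P = P + 284 gives 7P = 301, so P* = 43 and Q* = 327.
With the tax collected from sellers, supply shifts: Qs = (P − 17.5) + 284.
New equilibrium: buyers pay 45.5, sellers receive 28, Q = 312. (Wedge: Pb − Ps = 17.5.)
Burden on buyers: 2.5; on sellers: 15. (They sum to 17.5.)
The less price-elastic side of the market bears the larger share of a per-unit tax.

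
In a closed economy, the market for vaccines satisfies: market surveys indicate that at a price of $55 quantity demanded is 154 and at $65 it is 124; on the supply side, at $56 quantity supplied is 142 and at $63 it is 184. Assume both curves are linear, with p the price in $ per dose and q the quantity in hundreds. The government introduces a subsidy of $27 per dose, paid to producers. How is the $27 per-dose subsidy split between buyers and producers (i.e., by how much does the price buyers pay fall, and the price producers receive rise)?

Buyers gain $18 per dose; producers gain $9 per dose.

Demand slope: (124 − 154)/(65 − 55) = -3, so qd = 319 − 3p.
Supply slope: (184 − 142)/(63 − 56) = 6, so qs = 6p − 194.
Without the subsidy, 319 − 3p = 6p − 194 gives 9p = 513, so p* = $57 and q* = 148.
With a per-unit subsidy paid to producers, each receives p + 27 per unit sold, so supply becomes qs = 6(p + 27) − 194.
Solving gives q = 202 with buyers paying $39 and producers receiving $66 (the $27 wedge).
Gain to buyers: $18; to producers: $9. (They sum to $27.)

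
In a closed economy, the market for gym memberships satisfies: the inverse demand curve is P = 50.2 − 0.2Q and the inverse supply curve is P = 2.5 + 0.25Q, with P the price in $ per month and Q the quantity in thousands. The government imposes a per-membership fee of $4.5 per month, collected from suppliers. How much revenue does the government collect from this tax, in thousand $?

Tax revenue = $432 thousand.

Inverting to Q(P) form: Qd = 251 − 5P; Qs = 4P − 10.
Without the tax, 251 − 5P = 4P − 10 gives 9P = 261, so P* = $29 and Q* = 106.
With the tax collected from suppliers, supply shifts: Qs = 4(P − 4.5) − 10.
New equilibrium: consumers pay $31, suppliers receive $26.5, Q = 96. (Wedge: Pb − Ps = 4.5.)
Revenue = t · Q = 4.5 · 96 = $432.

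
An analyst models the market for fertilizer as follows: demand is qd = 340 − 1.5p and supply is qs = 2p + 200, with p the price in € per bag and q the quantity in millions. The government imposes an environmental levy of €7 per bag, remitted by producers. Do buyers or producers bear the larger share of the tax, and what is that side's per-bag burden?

Buyers bear the larger share: €4 per bag.

Before the tax: set 340 − 1.5p = 2p + 200 → p* = €40, q* = 280.
With the tax collected from producers, supply shifts: qs = 2(p − 7) + 200.
Solving gives q = 274 with buyers paying €44 and producers receiving €37 (the €7 wedge).
Per-bag burden: buyers €4, producers €3.
Buyers take the larger share because demand is less price-elastic here (demand slope 1.5 vs supply slope 2).
The less price-elastic side of the market bears the larger share of a per-unit tax.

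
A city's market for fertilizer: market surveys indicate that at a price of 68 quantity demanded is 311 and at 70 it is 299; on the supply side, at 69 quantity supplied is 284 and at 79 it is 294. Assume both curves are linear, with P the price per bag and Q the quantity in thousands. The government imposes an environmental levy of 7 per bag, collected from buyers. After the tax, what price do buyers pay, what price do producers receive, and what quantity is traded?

Demand slope: (299 − 311)/(70 − 68) = -6, so Qd = 719 − 6P.
Supply slope: (294 − 284)/(79 − 69) = 1, so Qs = P + 215.
Without the tax, 719 − 6P = P + 215 gives 7P = 504, so P* = 72 and Q* = 287.
With the tax collected from buyers, demand (in seller-price terms) shifts: Qd = 719 − 6(P + 7).
Solving gives Q = 281 with buyers paying 73 and producers receiving 66 (the 7 wedge).
The less price-elastic side of the market bears the larger share of a per-unit tax.

Buyers pay 73; producers receive 66; quantity = 281.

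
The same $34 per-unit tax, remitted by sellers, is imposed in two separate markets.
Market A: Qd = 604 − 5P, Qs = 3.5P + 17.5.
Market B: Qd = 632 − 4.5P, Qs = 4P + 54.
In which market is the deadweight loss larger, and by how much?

Market A: pre-tax P* = $69, Q* = 259; post-tax Q = 189; deadweight loss = $1190.
Market B: pre-tax P* = $68, Q* = 326; post-tax Q = 254; deadweight loss = $1224.
Difference: $1190 vs $1224 → market B is larger by $34.

Market B, by $34.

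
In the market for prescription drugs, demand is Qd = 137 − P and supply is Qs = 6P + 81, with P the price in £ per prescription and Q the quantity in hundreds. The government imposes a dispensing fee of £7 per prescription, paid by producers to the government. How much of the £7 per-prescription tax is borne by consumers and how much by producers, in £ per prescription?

Consumers bear £6 per prescription; producers bear £1 per prescription.

Before the tax: set 137 − P = 6P + 81 → P* = £8, Q* = 129.
With the tax collected from producers, supply shifts: Qs = 6(P − 7) + 81.
New equilibrium: consumers pay £14, producers receive £7, Q = 123. (Wedge: Pb − Ps = 7.)
Burden on consumers: £6; on producers: £1. (They sum to £7.)
The less price-elastic side of the market bears the larger share of a per-unit tax.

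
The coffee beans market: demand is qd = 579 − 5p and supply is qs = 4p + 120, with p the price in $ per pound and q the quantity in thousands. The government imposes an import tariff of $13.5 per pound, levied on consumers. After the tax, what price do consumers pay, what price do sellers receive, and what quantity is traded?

Before the tax: set 579 − 5p = 4p + 120 → p* = $51, q* = 324.
With the tax collected from consumers, demand (in seller-price terms) shifts: qd = 579 − 5(p + 13.5).
Solving gives q = 294 with consumers paying $57 and sellers receiving $43.5 (the $13.5 wedge).

Consumers pay $57; sellers receive $43.5; quantity = 294.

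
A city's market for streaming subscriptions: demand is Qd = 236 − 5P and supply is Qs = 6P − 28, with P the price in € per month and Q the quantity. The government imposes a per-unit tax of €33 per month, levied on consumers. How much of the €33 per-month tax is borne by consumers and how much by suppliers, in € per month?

Consumers bear €18 per month; suppliers bear €15 per month.

Before the tax: set 236 − 5P = 6P − 28 → P* = €24, Q* = 116.
With the tax collected from consumers, demand (in seller-price terms) shifts: Qd = 236 − 5(P + 33).
New equilibrium: consumers pay €42, suppliers receive €9, Q = 26. (Wedge: Pb − Ps = 33.)
Burden on consumers: €18; on suppliers: €15. (They sum to €33.)
The less price-elastic side of the market bears the larger share of a per-unit tax.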